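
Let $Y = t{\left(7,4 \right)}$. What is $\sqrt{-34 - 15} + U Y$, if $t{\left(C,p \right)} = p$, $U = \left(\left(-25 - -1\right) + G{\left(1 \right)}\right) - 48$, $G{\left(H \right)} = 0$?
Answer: $-288 + 7 i \approx -288.0 + 7.0 i$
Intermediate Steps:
$U = -72$ ($U = \left(\left(-25 - -1\right) + 0\right) - 48 = \left(\left(-25 + 1\right) + 0\right) - 48 = \left(-24 + 0\right) - 48 = -24 - 48 = -72$)
$Y = 4$
$\sqrt{-34 - 15} + U Y = \sqrt{-34 - 15} - 288 = \sqrt{-49} - 288 = 7 i - 288 = -288 + 7 i$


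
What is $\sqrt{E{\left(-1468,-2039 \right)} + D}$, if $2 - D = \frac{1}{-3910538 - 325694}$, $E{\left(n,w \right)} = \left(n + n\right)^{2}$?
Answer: $\frac{\sqrt{73106503451455474}}{92092} \approx 2936.0$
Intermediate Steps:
$E{\left(n,w \right)} = 4 n^{2}$ ($E{\left(n,w \right)} = \left(2 n\right)^{2} = 4 n^{2}$)
$D = \frac{8472465}{4236232}$ ($D = 2 - \frac{1}{-3910538 - 325694} = 2 - \frac{1}{-4236232} = 2 - - \frac{1}{4236232} = 2 + \frac{1}{4236232} = \frac{8472465}{4236232} \approx 2.0$)
$\sqrt{E{\left(-1468,-2039 \right)} + D} = \sqrt{4 \left(-1468\right)^{2} + \frac{8472465}{4236232}} = \sqrt{4 \cdot 2155024 + \frac{8472465}{4236232}} = \sqrt{8620096 + \frac{8472465}{4236232}} = \sqrt{\frac{36516734990737}{4236232}} = \frac{\sqrt{73106503451455474}}{92092}$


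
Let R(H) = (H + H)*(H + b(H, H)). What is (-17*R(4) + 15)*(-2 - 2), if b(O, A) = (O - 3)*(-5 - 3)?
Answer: -2236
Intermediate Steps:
b(O, A) = 24 - 8*O (b(O, A) = (-3 + O)*(-8) = 24 - 8*O)
R(H) = 2*H*(24 - 7*H) (R(H) = (H + H)*(H + (24 - 8*H)) = (2*H)*(24 - 7*H) = 2*H*(24 - 7*H))
(-17*R(4) + 15)*(-2 - 2) = (-34*4*(24 - 7*4) + 15)*(-2 - 2) = (-34*4*(24 - 28) + 15)*(-4) = (-34*4*(-4) + 15)*(-4) = (-17*(-32) + 15)*(-4) = (544 + 15)*(-4) = 559*(-4) = -2236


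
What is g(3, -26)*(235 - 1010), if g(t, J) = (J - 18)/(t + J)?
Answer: -34100/23 ≈ -1482.6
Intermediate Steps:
g(t, J) = (-18 + J)/(J + t)
g(3, -26)*(235 - 1010) = ((-18 - 26)/(-26 + 3))*(235 - 1010) = (-44/(-23))*(-775) = -1/23*(-44)*(-775) = (44/23)*(-775) = -34100/23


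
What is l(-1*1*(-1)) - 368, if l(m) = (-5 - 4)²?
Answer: -287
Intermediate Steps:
l(m) = 81 (l(m) = (-9)² = 81)
l(-1*1*(-1)) - 368 = 81 - 368 = -287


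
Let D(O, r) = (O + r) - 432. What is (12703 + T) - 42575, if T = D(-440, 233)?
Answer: -30511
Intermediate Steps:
D(O, r) = -432 + O + r
T = -639 (T = -432 - 440 + 233 = -639)
(12703 + T) - 42575 = (12703 - 639) - 42575 = 12064 - 42575 = -30511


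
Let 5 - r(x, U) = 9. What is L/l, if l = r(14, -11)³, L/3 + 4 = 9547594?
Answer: -14321385/32 ≈ -4.4754e+5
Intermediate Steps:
L = 28642770 (L = -12 + 3*9547594 = -12 + 28642782 = 28642770)
r(x, U) = -4 (r(x, U) = 5 - 1*9 = 5 - 9 = -4)
l = -64 (l = (-4)³ = -64)
L/l = 28642770/(-64) = 28642770*(-1/64) = -14321385/32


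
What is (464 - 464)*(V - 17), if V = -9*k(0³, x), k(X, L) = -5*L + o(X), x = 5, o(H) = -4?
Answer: 0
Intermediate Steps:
k(X, L) = -4 - 5*L (k(X, L) = -5*L - 4 = -4 - 5*L)
V = 261 (V = -9*(-4 - 5*5) = -9*(-4 - 25) = -9*(-29) = 261)
(464 - 464)*(V - 17) = (464 - 464)*(261 - 17) = 0*244 = 0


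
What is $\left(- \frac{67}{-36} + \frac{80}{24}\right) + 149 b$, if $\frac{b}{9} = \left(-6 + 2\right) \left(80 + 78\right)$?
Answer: $- \frac{30510245}{36} \approx -8.4751 \cdot 10^{5}$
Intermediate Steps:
$b = -5688$ ($b = 9 \left(-6 + 2\right) \left(80 + 78\right) = 9 \left(\left(-4\right) 158\right) = 9 \left(-632\right) = -5688$)
$\left(- \frac{67}{-36} + \frac{80}{24}\right) + 149 b = \left(- \frac{67}{-36} + \frac{80}{24}\right) + 149 \left(-5688\right) = \left(\left(-67\right) \left(- \frac{1}{36}\right) + 80 \cdot \frac{1}{24}\right) - 847512 = \left(\frac{67}{36} + \frac{10}{3}\right) - 847512 = \frac{187}{36} - 847512 = - \frac{30510245}{36}$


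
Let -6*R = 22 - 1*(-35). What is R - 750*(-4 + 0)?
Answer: 5981/2 ≈ 2990.5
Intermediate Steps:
R = -19/2 (R = -(22 - 1*(-35))/6 = -(22 + 35)/6 = -1/6*57 = -19/2 ≈ -9.5000)
R - 750*(-4 + 0) = -19/2 - 750*(-4 + 0) = -19/2 - 750*(-4) = -19/2 - 125*(-24) = -19/2 + 3000 = 5981/2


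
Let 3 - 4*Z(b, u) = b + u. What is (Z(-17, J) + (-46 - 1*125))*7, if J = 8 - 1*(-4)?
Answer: -1183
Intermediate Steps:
J = 12 (J = 8 + 4 = 12)
Z(b, u) = ¾ - b/4 - u/4 (Z(b, u) = ¾ - (b + u)/4 = ¾ + (-b/4 - u/4) = ¾ - b/4 - u/4)
(Z(-17, J) + (-46 - 1*125))*7 = ((¾ - ¼*(-17) - ¼*12) + (-46 - 1*125))*7 = ((¾ + 17/4 - 3) + (-46 - 125))*7 = (2 - 171)*7 = -169*7 = -1183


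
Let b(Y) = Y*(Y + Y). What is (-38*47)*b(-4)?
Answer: -57152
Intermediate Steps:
b(Y) = 2*Y² (b(Y) = Y*(2*Y) = 2*Y²)
(-38*47)*b(-4) = (-38*47)*(2*(-4)²) = -3572*16 = -1786*32 = -57152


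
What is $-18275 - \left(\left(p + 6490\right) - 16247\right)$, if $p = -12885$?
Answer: $4367$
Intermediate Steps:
$-18275 - \left(\left(p + 6490\right) - 16247\right) = -18275 - \left(\left(-12885 + 6490\right) - 16247\right) = -18275 - \left(-6395 - 16247\right) = -18275 - -22642 = -18275 + 22642 = 4367$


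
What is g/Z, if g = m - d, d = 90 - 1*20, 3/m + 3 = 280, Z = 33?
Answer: -19387/9141 ≈ -2.1209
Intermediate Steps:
m = 3/277 (m = 3/(-3 + 280) = 3/277 ≈ 0.010830)
d = 70 (d = 90 - 20 = 70)
g = -19387/277 (g = 3/277 - 1*70 = 3/277 - 70 = -19387/277 ≈ -69.989)
g/Z = -19387/277/33 = -19387/277*1/33 = -19387/9141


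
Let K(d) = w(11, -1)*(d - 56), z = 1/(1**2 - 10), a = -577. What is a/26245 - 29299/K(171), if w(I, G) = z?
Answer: 1384100788/603635 ≈ 2292.9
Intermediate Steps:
z = -1/9 (z = 1/(1 - 10) = 1/(-9) = -1/9 ≈ -0.11111)
w(I, G) = -1/9
K(d) = 56/9 - d/9 (K(d) = -(d - 56)/9 = -(-56 + d)/9 = 56/9 - d/9)
a/26245 - 29299/K(171) = -577/26245 - 29299/(56/9 - 1/9*171) = -577*1/26245 - 29299/(56/9 - 19) = -577/26245 - 29299/(-115/9) = -577/26245 - 29299*(-9/115) = -577/26245 + 263691/115 = 1384100788/603635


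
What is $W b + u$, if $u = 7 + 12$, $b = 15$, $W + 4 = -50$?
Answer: $-791$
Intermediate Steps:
$W = -54$ ($W = -4 - 50 = -54$)
$u = 19$
$W b + u = \left(-54\right) 15 + 19 = -810 + 19 = -791$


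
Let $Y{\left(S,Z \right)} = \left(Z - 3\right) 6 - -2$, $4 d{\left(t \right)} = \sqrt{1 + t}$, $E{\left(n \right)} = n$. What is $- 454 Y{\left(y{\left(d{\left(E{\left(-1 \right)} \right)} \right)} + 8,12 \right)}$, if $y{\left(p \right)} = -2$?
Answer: $-25424$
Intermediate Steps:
$d{\left(t \right)} = \frac{\sqrt{1 + t}}{4}$
$Y{\left(S,Z \right)} = -16 + 6 Z$ ($Y{\left(S,Z \right)} = \left(-3 + Z\right) 6 + 2 = \left(-18 + 6 Z\right) + 2 = -16 + 6 Z$)
$- 454 Y{\left(y{\left(d{\left(E{\left(-1 \right)} \right)} \right)} + 8,12 \right)} = - 454 \left(-16 + 6 \cdot 12\right) = - 454 \left(-16 + 72\right) = \left(-454\right) 56 = -25424$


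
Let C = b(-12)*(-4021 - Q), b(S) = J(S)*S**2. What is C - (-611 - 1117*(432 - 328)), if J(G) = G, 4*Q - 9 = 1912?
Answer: 7894939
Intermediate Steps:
Q = 1921/4 (Q = 9/4 + (1/4)*1912 = 9/4 + 478 = 1921/4 ≈ 480.25)
b(S) = S**3 (b(S) = S*S**2 = S**3)
C = 7778160 (C = (-12)**3*(-4021 - 1*1921/4) = -1728*(-4021 - 1921/4) = -1728*(-18005/4) = 7778160)
C - (-611 - 1117*(432 - 328)) = 7778160 - (-611 - 1117*(432 - 328)) = 7778160 - (-611 - 1117*104) = 7778160 - (-611 - 116168) = 7778160 - 1*(-116779) = 7778160 + 116779 = 7894939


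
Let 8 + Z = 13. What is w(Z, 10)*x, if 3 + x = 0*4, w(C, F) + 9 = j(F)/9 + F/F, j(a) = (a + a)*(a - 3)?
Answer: -68/3 ≈ -22.667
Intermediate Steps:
Z = 5 (Z = -8 + 13 = 5)
j(a) = 2*a*(-3 + a) (j(a) = (2*a)*(-3 + a) = 2*a*(-3 + a))
w(C, F) = -8 + 2*F*(-3 + F)/9 (w(C, F) = -9 + ((2*F*(-3 + F))/9 + F/F) = -9 + ((2*F*(-3 + F))*(1/9) + 1) = -9 + (2*F*(-3 + F)/9 + 1) = -9 + (1 + 2*F*(-3 + F)/9) = -8 + 2*F*(-3 + F)/9)
x = -3 (x = -3 + 0*4 = -3 + 0 = -3)
w(Z, 10)*x = (-8 + (2/9)*10*(-3 + 10))*(-3) = (-8 + (2/9)*10*7)*(-3) = (-8 + 140/9)*(-3) = (68/9)*(-3) = -68/3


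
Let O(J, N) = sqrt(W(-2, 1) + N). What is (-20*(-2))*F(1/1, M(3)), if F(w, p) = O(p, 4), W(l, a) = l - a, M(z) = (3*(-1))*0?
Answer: 40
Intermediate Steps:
M(z) = 0 (M(z) = -3*0 = 0)
O(J, N) = sqrt(-3 + N) (O(J, N) = sqrt((-2 - 1*1) + N) = sqrt((-2 - 1) + N) = sqrt(-3 + N))
F(w, p) = 1 (F(w, p) = sqrt(-3 + 4) = sqrt(1) = 1)
(-20*(-2))*F(1/1, M(3)) = -20*(-2)*1 = 40*1 = 40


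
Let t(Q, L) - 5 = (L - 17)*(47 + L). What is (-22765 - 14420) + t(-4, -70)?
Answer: -35179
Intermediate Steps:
t(Q, L) = 5 + (-17 + L)*(47 + L) (t(Q, L) = 5 + (L - 17)*(47 + L) = 5 + (-17 + L)*(47 + L))
(-22765 - 14420) + t(-4, -70) = (-22765 - 14420) + (-794 + (-70)² + 30*(-70)) = -37185 + (-794 + 4900 - 2100) = -37185 + 2006 = -35179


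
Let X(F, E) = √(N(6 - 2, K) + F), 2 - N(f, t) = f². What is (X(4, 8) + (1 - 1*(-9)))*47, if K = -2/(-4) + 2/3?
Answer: 470 + 47*I*√10 ≈ 470.0 + 148.63*I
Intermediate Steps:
K = 7/6 (K = -2*(-¼) + 2*(⅓) = ½ + ⅔ = 7/6 ≈ 1.1667)
N(f, t) = 2 - f²
X(F, E) = √(-14 + F) (X(F, E) = √((2 - (6 - 2)²) + F) = √((2 - 1*4²) + F) = √((2 - 1*16) + F) = √((2 - 16) + F) = √(-14 + F))
(X(4, 8) + (1 - 1*(-9)))*47 = (√(-14 + 4) + (1 - 1*(-9)))*47 = (√(-10) + (1 + 9))*47 = (I*√10 + 10)*47 = (10 + I*√10)*47 = 470 + 47*I*√10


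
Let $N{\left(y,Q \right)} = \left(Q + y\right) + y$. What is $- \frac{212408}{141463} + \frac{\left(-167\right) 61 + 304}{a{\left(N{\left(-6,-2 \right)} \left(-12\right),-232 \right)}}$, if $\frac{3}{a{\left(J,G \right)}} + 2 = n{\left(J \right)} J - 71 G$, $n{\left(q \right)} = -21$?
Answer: $- \frac{861616040102}{20209} \approx -4.2635 \cdot 10^{7}$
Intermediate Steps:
$N{\left(y,Q \right)} = Q + 2 y$
$a{\left(J,G \right)} = \frac{3}{-2 - 71 G - 21 J}$ ($a{\left(J,G \right)} = \frac{3}{-2 - \left(21 J + 71 G\right)} = \frac{3}{-2 - 71 G - 21 J}$)
$- \frac{212408}{141463} + \frac{\left(-167\right) 61 + 304}{a{\left(N{\left(-6,-2 \right)} \left(-12\right),-232 \right)}} = - \frac{212408}{141463} + \frac{\left(-167\right) 61 + 304}{\left(-3\right) \frac{1}{2 + 21 \left(-2 + 2 \left(-6\right)\right) \left(-12\right) + 71 \left(-232\right)}} = \left(-212408\right) \frac{1}{141463} + \frac{-10187 + 304}{\left(-3\right) \frac{1}{2 + 21 \left(-2 - 12\right) \left(-12\right) - 16472}} = - \frac{30344}{20209} - \frac{9883}{\left(-3\right) \frac{1}{2 + 21 \left(\left(-14\right) \left(-12\right)\right) - 16472}} = - \frac{30344}{20209} - \frac{9883}{\left(-3\right) \frac{1}{2 + 21 \cdot 168 - 16472}} = - \frac{30344}{20209} - \frac{9883}{\left(-3\right) \frac{1}{2 + 3528 - 16472}} = - \frac{30344}{20209} - \frac{9883}{\left(-3\right) \frac{1}{-12942}} = - \frac{30344}{20209} - \frac{9883}{\left(-3\right) \left(- \frac{1}{12942}\right)} = - \frac{30344}{20209} - 9883 \frac{1}{\frac{1}{4314}} = - \frac{30344}{20209} - 42635262 = - \frac{861616040102}{20209}$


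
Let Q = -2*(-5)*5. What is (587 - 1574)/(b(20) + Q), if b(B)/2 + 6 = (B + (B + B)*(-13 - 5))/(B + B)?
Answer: -329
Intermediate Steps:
Q = 50 (Q = 10*5 = 50)
b(B) = -47 (b(B) = -12 + 2*((B + (B + B)*(-13 - 5))/(B + B)) = -12 + 2*((B + (2*B)*(-18))/((2*B))) = -12 + 2*((B - 36*B)*(1/(2*B))) = -12 + 2*((-35*B)*(1/(2*B))) = -12 + 2*(-35/2) = -12 - 35 = -47)
(587 - 1574)/(b(20) + Q) = (587 - 1574)/(-47 + 50) = -987/3 = -987*⅓ = -329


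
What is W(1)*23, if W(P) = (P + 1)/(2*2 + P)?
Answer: 46/5 ≈ 9.2000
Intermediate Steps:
W(P) = (1 + P)/(4 + P)
W(1)*23 = ((1 + 1)/(4 + 1))*23 = (2/5)*23 = ((⅕)*2)*23 = (⅖)*23 = 46/5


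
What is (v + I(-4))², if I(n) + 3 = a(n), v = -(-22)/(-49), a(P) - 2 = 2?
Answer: 729/2401 ≈ 0.30362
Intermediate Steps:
a(P) = 4 (a(P) = 2 + 2 = 4)
v = -22/49 (v = -(-22)*(-1)/49 = -1*22/49 = -22/49 ≈ -0.44898)
I(n) = 1 (I(n) = -3 + 4 = 1)
(v + I(-4))² = (-22/49 + 1)² = (27/49)² = 729/2401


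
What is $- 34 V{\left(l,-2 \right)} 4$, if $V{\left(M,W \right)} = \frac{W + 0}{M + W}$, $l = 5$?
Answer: $\frac{272}{3} \approx 90.667$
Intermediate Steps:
$V{\left(M,W \right)} = \frac{W}{M + W}$
$- 34 V{\left(l,-2 \right)} 4 = - 34 \left(- \frac{2}{5 - 2}\right) 4 = - 34 \left(- \frac{2}{3}\right) 4 = - 34 \left(\left(-2\right) \frac{1}{3}\right) 4 = \left(-34\right) \left(- \frac{2}{3}\right) 4 = \frac{68}{3} \cdot 4 = \frac{272}{3}$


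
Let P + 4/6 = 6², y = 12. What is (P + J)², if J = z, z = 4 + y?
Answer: 23716/9 ≈ 2635.1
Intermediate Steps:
z = 16 (z = 4 + 12 = 16)
J = 16
P = 106/3 (P = -⅔ + 6² = -⅔ + 36 = 106/3 ≈ 35.333)
(P + J)² = (106/3 + 16)² = (154/3)² = 23716/9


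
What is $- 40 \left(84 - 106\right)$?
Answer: $880$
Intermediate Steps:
$- 40 \left(84 - 106\right) = \left(-40\right) \left(-22\right) = 880$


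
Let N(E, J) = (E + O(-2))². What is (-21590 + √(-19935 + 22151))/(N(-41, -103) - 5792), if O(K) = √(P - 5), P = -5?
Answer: 88972390/17049881 - 8242*√554/17049881 - 1770380*I*√10/17049881 + 328*I*√1385/17049881 ≈ 5.207 - 0.32764*I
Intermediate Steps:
O(K) = I*√10 (O(K) = √(-5 - 5) = √(-10) = I*√10)
N(E, J) = (E + I*√10)²
(-21590 + √(-19935 + 22151))/(N(-41, -103) - 5792) = (-21590 + √(-19935 + 22151))/((-41 + I*√10)² - 5792) = (-21590 + √2216)/(-5792 + (-41 + I*√10)²) = (-21590 + 2*√554)/(-5792 + (-41 + I*√10)²)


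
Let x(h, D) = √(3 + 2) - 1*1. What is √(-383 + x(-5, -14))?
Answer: √(-384 + √5) ≈ 19.539*I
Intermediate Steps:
x(h, D) = -1 + √5 (x(h, D) = √5 - 1 = -1 + √5)
√(-383 + x(-5, -14)) = √(-383 + (-1 + √5)) = √(-384 + √5)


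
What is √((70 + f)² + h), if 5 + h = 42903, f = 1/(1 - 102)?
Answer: √487573259/101 ≈ 218.62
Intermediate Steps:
f = -1/101 (f = 1/(-101) = -1/101 ≈ -0.0099010)
h = 42898 (h = -5 + 42903 = 42898)
√((70 + f)² + h) = √((70 - 1/101)² + 42898) = √((7069/101)² + 42898) = √(49970761/10201 + 42898) = √(487573259/10201) = √487573259/101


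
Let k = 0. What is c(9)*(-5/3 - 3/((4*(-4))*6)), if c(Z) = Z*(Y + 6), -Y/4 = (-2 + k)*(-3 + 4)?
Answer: -3297/16 ≈ -206.06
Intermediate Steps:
Y = 8 (Y = -4*(-2 + 0)*(-3 + 4) = -(-8) = -4*(-2) = 8)
c(Z) = 14*Z (c(Z) = Z*(8 + 6) = Z*14 = 14*Z)
c(9)*(-5/3 - 3/((4*(-4))*6)) = (14*9)*(-5/3 - 3/((4*(-4))*6)) = 126*(-5*⅓ - 3/((-16*6))) = 126*(-5/3 - 3/(-96)) = 126*(-5/3 - 3*(-1/96)) = 126*(-5/3 + 1/32) = 126*(-157/96) = -3297/16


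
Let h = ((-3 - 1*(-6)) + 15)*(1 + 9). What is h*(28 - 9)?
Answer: 3420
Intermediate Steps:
h = 180 (h = ((-3 + 6) + 15)*10 = (3 + 15)*10 = 18*10 = 180)
h*(28 - 9) = 180*(28 - 9) = 180*19 = 3420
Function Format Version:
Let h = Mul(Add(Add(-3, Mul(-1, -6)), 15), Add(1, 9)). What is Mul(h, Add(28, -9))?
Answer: 3420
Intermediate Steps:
h = 180 (h = Mul(Add(Add(-3, 6), 15), 10) = Mul(Add(3, 15), 10) = Mul(18, 10) = 180)
Mul(h, Add(28, -9)) = Mul(180, Add(28, -9)) = Mul(180, 19) = 3420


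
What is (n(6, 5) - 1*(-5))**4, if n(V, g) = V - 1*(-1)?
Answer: 20736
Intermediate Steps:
n(V, g) = 1 + V (n(V, g) = V + 1 = 1 + V)
(n(6, 5) - 1*(-5))**4 = ((1 + 6) - 1*(-5))**4 = (7 + 5)**4 = 12**4 = 20736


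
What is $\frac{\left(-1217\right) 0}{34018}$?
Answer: $0$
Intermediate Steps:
$\frac{\left(-1217\right) 0}{34018} = 0 \cdot \frac{1}{34018} = 0$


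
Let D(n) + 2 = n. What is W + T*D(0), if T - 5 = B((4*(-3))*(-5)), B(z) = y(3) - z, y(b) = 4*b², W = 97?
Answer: 135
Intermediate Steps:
D(n) = -2 + n
B(z) = 36 - z (B(z) = 4*3² - z = 4*9 - z = 36 - z)
T = -19 (T = 5 + (36 - 4*(-3)*(-5)) = 5 + (36 - (-12)*(-5)) = 5 + (36 - 1*60) = 5 + (36 - 60) = 5 - 24 = -19)
W + T*D(0) = 97 - 19*(-2 + 0) = 97 - 19*(-2) = 97 + 38 = 135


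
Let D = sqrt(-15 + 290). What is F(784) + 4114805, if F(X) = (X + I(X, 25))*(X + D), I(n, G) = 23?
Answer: 4747493 + 4035*sqrt(11) ≈ 4.7609e+6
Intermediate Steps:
D = 5*sqrt(11) (D = sqrt(275) = 5*sqrt(11) ≈ 16.583)
F(X) = (23 + X)*(X + 5*sqrt(11)) (F(X) = (X + 23)*(X + 5*sqrt(11)) = (23 + X)*(X + 5*sqrt(11)))
F(784) + 4114805 = (784**2 + 23*784 + 115*sqrt(11) + 5*784*sqrt(11)) + 4114805 = (614656 + 18032 + 115*sqrt(11) + 3920*sqrt(11)) + 4114805 = (632688 + 4035*sqrt(11)) + 4114805 = 4747493 + 4035*sqrt(11)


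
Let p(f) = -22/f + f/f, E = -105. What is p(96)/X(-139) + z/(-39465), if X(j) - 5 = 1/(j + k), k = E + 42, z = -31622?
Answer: 304413019/318561480 ≈ 0.95559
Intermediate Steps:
p(f) = 1 - 22/f (p(f) = -22/f + 1 = 1 - 22/f)
k = -63 (k = -105 + 42 = -63)
X(j) = 5 + 1/(-63 + j) (X(j) = 5 + 1/(j - 63) = 5 + 1/(-63 + j))
p(96)/X(-139) + z/(-39465) = ((-22 + 96)/96)/(((-314 + 5*(-139))/(-63 - 139))) - 31622/(-39465) = ((1/96)*74)/(((-314 - 695)/(-202))) - 31622*(-1/39465) = 37/(48*((-1/202*(-1009)))) + 31622/39465 = 37/(48*(1009/202)) + 31622/39465 = (37/48)*(202/1009) + 31622/39465 = 3737/24216 + 31622/39465 = 304413019/318561480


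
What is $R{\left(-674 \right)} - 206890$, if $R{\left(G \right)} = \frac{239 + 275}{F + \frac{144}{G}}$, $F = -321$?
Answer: $- \frac{22395808828}{108249} \approx -2.0689 \cdot 10^{5}$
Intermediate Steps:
$R{\left(G \right)} = \frac{514}{-321 + \frac{144}{G}}$ ($R{\left(G \right)} = \frac{239 + 275}{-321 + \frac{144}{G}} = \frac{514}{-321 + \frac{144}{G}}$)
$R{\left(-674 \right)} - 206890 = \left(-514\right) \left(-674\right) \frac{1}{-144 + 321 \left(-674\right)} - 206890 = \left(-514\right) \left(-674\right) \frac{1}{-144 - 216354} - 206890 = \left(-514\right) \left(-674\right) \frac{1}{-216498} - 206890 = \left(-514\right) \left(-674\right) \left(- \frac{1}{216498}\right) - 206890 = - \frac{173218}{108249} - 206890 = - \frac{22395808828}{108249}$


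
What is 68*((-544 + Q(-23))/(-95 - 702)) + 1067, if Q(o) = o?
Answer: 888955/797 ≈ 1115.4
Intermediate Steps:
68*((-544 + Q(-23))/(-95 - 702)) + 1067 = 68*((-544 - 23)/(-95 - 702)) + 1067 = 68*(-567/(-797)) + 1067 = 68*(-567*(-1/797)) + 1067 = 68*(567/797) + 1067 = 38556/797 + 1067 = 888955/797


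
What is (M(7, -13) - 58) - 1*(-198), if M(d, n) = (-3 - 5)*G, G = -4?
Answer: 172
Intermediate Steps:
M(d, n) = 32 (M(d, n) = (-3 - 5)*(-4) = -8*(-4) = 32)
(M(7, -13) - 58) - 1*(-198) = (32 - 58) - 1*(-198) = -26 + 198 = 172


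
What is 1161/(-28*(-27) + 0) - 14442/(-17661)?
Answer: 273/116 ≈ 2.3534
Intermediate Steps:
1161/(-28*(-27) + 0) - 14442/(-17661) = 1161/(756 + 0) - 14442*(-1/17661) = 1161/756 + 166/203 = 1161*(1/756) + 166/203 = 43/28 + 166/203 = 273/116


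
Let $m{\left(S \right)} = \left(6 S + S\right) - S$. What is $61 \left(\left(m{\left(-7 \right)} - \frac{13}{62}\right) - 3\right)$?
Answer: $- \frac{170983}{62} \approx -2757.8$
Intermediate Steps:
$m{\left(S \right)} = 6 S$ ($m{\left(S \right)} = 7 S - S = 6 S$)
$61 \left(\left(m{\left(-7 \right)} - \frac{13}{62}\right) - 3\right) = 61 \left(\left(6 \left(-7\right) - \frac{13}{62}\right) - 3\right) = 61 \left(\left(-42 - 13 \cdot \frac{1}{62}\right) - 3\right) = 61 \left(\left(-42 - \frac{13}{62}\right) - 3\right) = 61 \left(- \frac{2617}{62} - 3\right) = 61 \left(- \frac{2803}{62}\right) = - \frac{170983}{62}$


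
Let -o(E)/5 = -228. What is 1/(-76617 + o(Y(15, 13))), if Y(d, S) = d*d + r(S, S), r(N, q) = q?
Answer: -1/75477 ≈ -1.3249e-5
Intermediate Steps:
Y(d, S) = S + d**2 (Y(d, S) = d*d + S = d**2 + S = S + d**2)
o(E) = 1140 (o(E) = -5*(-228) = 1140)
1/(-76617 + o(Y(15, 13))) = 1/(-76617 + 1140) = 1/(-75477) = -1/75477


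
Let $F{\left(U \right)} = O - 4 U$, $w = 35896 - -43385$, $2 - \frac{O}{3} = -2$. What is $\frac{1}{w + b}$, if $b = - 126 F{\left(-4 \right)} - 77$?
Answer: $\frac{1}{75676} \approx 1.3214 \cdot 10^{-5}$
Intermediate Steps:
$O = 12$ ($O = 6 - -6 = 6 + 6 = 12$)
$w = 79281$ ($w = 35896 + 43385 = 79281$)
$F{\left(U \right)} = 12 - 4 U$
$b = -3605$ ($b = - 126 \left(12 - -16\right) - 77 = - 126 \left(12 + 16\right) - 77 = \left(-126\right) 28 - 77 = -3528 - 77 = -3605$)
$\frac{1}{w + b} = \frac{1}{79281 - 3605} = \frac{1}{75676}$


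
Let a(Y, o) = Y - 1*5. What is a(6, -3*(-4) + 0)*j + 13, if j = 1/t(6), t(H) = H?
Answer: 79/6 ≈ 13.167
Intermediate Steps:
a(Y, o) = -5 + Y (a(Y, o) = Y - 5 = -5 + Y)
j = ⅙ (j = 1/6 = ⅙ ≈ 0.16667)
a(6, -3*(-4) + 0)*j + 13 = (-5 + 6)*(⅙) + 13 = 1*(⅙) + 13 = ⅙ + 13 = 79/6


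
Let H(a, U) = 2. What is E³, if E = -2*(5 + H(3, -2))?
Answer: -2744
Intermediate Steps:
E = -14 (E = -2*(5 + 2) = -2*7 = -14)
E³ = (-14)³ = -2744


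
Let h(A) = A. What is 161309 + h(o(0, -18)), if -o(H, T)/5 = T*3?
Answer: 161579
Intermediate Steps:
o(H, T) = -15*T (o(H, T) = -5*T*3 = -15*T)
161309 + h(o(0, -18)) = 161309 - 15*(-18) = 161309 + 270 = 161579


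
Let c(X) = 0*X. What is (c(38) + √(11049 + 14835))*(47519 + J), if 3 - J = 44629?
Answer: 17358*√719 ≈ 4.6544e+5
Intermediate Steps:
J = -44626 (J = 3 - 1*44629 = 3 - 44629 = -44626)
c(X) = 0
(c(38) + √(11049 + 14835))*(47519 + J) = (0 + √(11049 + 14835))*(47519 - 44626) = (0 + √25884)*2893 = (0 + 6*√719)*2893 = (6*√719)*2893 = 17358*√719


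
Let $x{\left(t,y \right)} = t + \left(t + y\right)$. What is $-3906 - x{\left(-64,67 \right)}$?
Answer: $-3845$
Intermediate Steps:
$x{\left(t,y \right)} = y + 2 t$
$-3906 - x{\left(-64,67 \right)} = -3906 - \left(67 + 2 \left(-64\right)\right) = -3906 - \left(67 - 128\right) = -3906 - -61 = -3906 + 61 = -3845$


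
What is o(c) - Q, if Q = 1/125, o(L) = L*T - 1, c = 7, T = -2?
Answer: -1876/125 ≈ -15.008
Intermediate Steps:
o(L) = -1 - 2*L (o(L) = L*(-2) - 1 = -2*L - 1 = -1 - 2*L)
Q = 1/125 ≈ 0.0080000
o(c) - Q = (-1 - 2*7) - 1*1/125 = (-1 - 14) - 1/125 = -15 - 1/125 = -1876/125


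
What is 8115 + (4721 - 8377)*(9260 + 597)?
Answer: -36029077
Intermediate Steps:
8115 + (4721 - 8377)*(9260 + 597) = 8115 - 3656*9857 = 8115 - 36037192 = -36029077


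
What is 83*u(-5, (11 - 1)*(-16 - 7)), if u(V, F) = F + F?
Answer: -38180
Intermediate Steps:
u(V, F) = 2*F
83*u(-5, (11 - 1)*(-16 - 7)) = 83*(2*((11 - 1)*(-16 - 7))) = 83*(2*(10*(-23))) = 83*(2*(-230)) = 83*(-460) = -38180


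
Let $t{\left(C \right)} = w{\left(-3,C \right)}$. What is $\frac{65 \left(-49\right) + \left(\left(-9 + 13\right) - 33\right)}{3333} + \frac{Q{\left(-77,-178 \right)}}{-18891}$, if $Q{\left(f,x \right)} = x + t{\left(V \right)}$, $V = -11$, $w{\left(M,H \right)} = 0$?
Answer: $- \frac{20040800}{20987901} \approx -0.95487$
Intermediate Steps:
$t{\left(C \right)} = 0$
$Q{\left(f,x \right)} = x$ ($Q{\left(f,x \right)} = x + 0 = x$)
$\frac{65 \left(-49\right) + \left(\left(-9 + 13\right) - 33\right)}{3333} + \frac{Q{\left(-77,-178 \right)}}{-18891} = \frac{65 \left(-49\right) + \left(\left(-9 + 13\right) - 33\right)}{3333} - \frac{178}{-18891} = \left(-3185 + \left(4 - 33\right)\right) \frac{1}{3333} - - \frac{178}{18891} = \left(-3185 - 29\right) \frac{1}{3333} + \frac{178}{18891} = \left(-3214\right) \frac{1}{3333} + \frac{178}{18891} = - \frac{3214}{3333} + \frac{178}{18891} = - \frac{20040800}{20987901}$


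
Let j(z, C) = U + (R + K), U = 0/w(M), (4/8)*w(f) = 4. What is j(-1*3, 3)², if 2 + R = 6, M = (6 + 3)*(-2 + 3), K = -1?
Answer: 9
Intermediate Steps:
M = 9 (M = 9*1 = 9)
w(f) = 8 (w(f) = 2*4 = 8)
U = 0 (U = 0/8 = 0*(⅛) = 0)
R = 4 (R = -2 + 6 = 4)
j(z, C) = 3 (j(z, C) = 0 + (4 - 1) = 0 + 3 = 3)
j(-1*3, 3)² = 3² = 9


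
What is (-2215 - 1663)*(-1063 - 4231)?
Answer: 20530132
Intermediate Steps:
(-2215 - 1663)*(-1063 - 4231) = -3878*(-5294) = 20530132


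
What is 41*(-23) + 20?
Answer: -923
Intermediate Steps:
41*(-23) + 20 = -943 + 20 = -923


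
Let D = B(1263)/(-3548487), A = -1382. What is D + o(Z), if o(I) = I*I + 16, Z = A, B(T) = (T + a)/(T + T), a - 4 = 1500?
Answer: 17119705480727513/8963478162 ≈ 1.9099e+6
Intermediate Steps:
a = 1504 (a = 4 + 1500 = 1504)
B(T) = (1504 + T)/(2*T) (B(T) = (T + 1504)/(T + T) = (1504 + T)/((2*T)) = (1504 + T)*(1/(2*T)) = (1504 + T)/(2*T))
Z = -1382
o(I) = 16 + I² (o(I) = I² + 16 = 16 + I²)
D = -2767/8963478162 (D = ((½)*(1504 + 1263)/1263)/(-3548487) = ((½)*(1/1263)*2767)*(-1/3548487) = (2767/2526)*(-1/3548487) = -2767/8963478162 ≈ -3.0870e-7)
D + o(Z) = -2767/8963478162 + (16 + (-1382)²) = -2767/8963478162 + (16 + 1909924) = -2767/8963478162 + 1909940 = 17119705480727513/8963478162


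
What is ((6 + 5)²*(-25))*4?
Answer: -12100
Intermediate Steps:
((6 + 5)²*(-25))*4 = (11²*(-25))*4 = (121*(-25))*4 = -3025*4 = -12100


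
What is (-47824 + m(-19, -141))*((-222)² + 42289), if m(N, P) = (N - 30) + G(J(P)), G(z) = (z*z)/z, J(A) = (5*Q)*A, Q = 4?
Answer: -4642110089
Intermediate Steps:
J(A) = 20*A (J(A) = (5*4)*A = 20*A)
G(z) = z (G(z) = z²/z = z)
m(N, P) = -30 + N + 20*P (m(N, P) = (N - 30) + 20*P = (-30 + N) + 20*P = -30 + N + 20*P)
(-47824 + m(-19, -141))*((-222)² + 42289) = (-47824 + (-30 - 19 + 20*(-141)))*((-222)² + 42289) = (-47824 + (-30 - 19 - 2820))*(49284 + 42289) = (-47824 - 2869)*91573 = -50693*91573 = -4642110089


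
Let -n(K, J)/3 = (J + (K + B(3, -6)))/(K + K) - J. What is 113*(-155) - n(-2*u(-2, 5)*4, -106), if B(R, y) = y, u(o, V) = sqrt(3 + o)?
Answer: -34349/2 ≈ -17175.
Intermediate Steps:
n(K, J) = 3*J - 3*(-6 + J + K)/(2*K) (n(K, J) = -3*((J + (K - 6))/(K + K) - J) = -3*((J + (-6 + K))/((2*K)) - J) = -3*((-6 + J + K)*(1/(2*K)) - J) = -3*((-6 + J + K)/(2*K) - J) = -3*(-J + (-6 + J + K)/(2*K)) = 3*J - 3*(-6 + J + K)/(2*K))
113*(-155) - n(-2*u(-2, 5)*4, -106) = 113*(-155) - 3*(6 - 1*(-106) + (-2*sqrt(3 - 2)*4)*(-1 + 2*(-106)))/(2*(-2*sqrt(3 - 2)*4)) = -17515 - 3*(6 + 106 + (-2*sqrt(1)*4)*(-1 - 212))/(2*(-2*sqrt(1)*4)) = -17515 - 3*(6 + 106 + (-2*1*4)*(-213))/(2*(-2*1*4)) = -17515 - 3*(6 + 106 - 2*4*(-213))/(2*((-2*4))) = -17515 - 3*(6 + 106 - 8*(-213))/(2*(-8)) = -17515 - 3*(-1)*(6 + 106 + 1704)/(2*8) = -17515 - 3*(-1)*1816/(2*8) = -17515 - 1*(-681/2) = -17515 + 681/2 = -34349/2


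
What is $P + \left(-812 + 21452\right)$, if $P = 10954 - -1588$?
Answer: $33182$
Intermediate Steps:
$P = 12542$ ($P = 10954 + 1588 = 12542$)
$P + \left(-812 + 21452\right) = 12542 + \left(-812 + 21452\right) = 12542 + 20640 = 33182$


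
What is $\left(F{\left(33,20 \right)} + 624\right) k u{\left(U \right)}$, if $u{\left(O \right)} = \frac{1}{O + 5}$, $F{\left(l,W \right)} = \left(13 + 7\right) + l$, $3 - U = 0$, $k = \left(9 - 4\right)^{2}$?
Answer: $\frac{16925}{8} \approx 2115.6$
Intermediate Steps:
$k = 25$ ($k = 5^{2} = 25$)
$U = 3$ ($U = 3 - 0 = 3 + 0 = 3$)
$F{\left(l,W \right)} = 20 + l$
$u{\left(O \right)} = \frac{1}{5 + O}$
$\left(F{\left(33,20 \right)} + 624\right) k u{\left(U \right)} = \left(\left(20 + 33\right) + 624\right) \frac{25}{5 + 3} = \left(53 + 624\right) \frac{25}{8} = 677 \cdot 25 \cdot \frac{1}{8} = 677 \cdot \frac{25}{8} = \frac{16925}{8}$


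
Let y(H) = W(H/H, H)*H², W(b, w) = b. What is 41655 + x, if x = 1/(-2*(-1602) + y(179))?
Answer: 1468130476/35245 ≈ 41655.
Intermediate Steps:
y(H) = H² (y(H) = (H/H)*H² = 1*H² = H²)
x = 1/35245 (x = 1/(-2*(-1602) + 179²) = 1/(3204 + 32041) = 1/35245 ≈ 2.8373e-5)
41655 + x = 41655 + 1/35245 = 1468130476/35245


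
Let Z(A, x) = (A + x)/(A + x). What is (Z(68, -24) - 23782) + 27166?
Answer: 3385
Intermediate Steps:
Z(A, x) = 1
(Z(68, -24) - 23782) + 27166 = (1 - 23782) + 27166 = -23781 + 27166 = 3385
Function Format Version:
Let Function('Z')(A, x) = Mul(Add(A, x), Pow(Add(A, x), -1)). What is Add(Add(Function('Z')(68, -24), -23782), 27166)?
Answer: 3385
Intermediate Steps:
Function('Z')(A, x) = 1
Add(Add(Function('Z')(68, -24), -23782), 27166) = Add(Add(1, -23782), 27166) = Add(-23781, 27166) = 3385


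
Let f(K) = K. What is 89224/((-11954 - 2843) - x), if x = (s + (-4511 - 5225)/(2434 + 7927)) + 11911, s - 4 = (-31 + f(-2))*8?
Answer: -115556233/34252249 ≈ -3.3737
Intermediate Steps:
s = -260 (s = 4 + (-31 - 2)*8 = 4 - 33*8 = 4 - 264 = -260)
x = 120706275/10361 (x = (-260 + (-4511 - 5225)/(2434 + 7927)) + 11911 = (-260 - 9736/10361) + 11911 = -2703596/10361 + 11911 = 120706275/10361 ≈ 11650.)
89224/((-11954 - 2843) - x) = 89224/((-11954 - 2843) - 1*120706275/10361) = 89224/(-14797 - 120706275/10361) = 89224/(-274017992/10361) = 89224*(-10361/274017992) = -115556233/34252249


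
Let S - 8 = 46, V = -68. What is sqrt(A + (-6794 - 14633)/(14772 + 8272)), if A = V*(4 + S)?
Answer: I*sqrt(10688061507)/1646 ≈ 62.809*I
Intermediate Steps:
S = 54 (S = 8 + 46 = 54)
A = -3944 (A = -68*(4 + 54) = -68*58 = -3944)
sqrt(A + (-6794 - 14633)/(14772 + 8272)) = sqrt(-3944 + (-6794 - 14633)/(14772 + 8272)) = sqrt(-3944 - 21427/23044) = sqrt(-3944 - 21427*1/23044) = sqrt(-3944 - 3061/3292) = sqrt(-12986709/3292) = I*sqrt(10688061507)/1646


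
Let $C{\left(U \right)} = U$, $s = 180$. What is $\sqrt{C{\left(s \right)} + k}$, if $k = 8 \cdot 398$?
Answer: $58$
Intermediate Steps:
$k = 3184$
$\sqrt{C{\left(s \right)} + k} = \sqrt{180 + 3184} = \sqrt{3364} = 58$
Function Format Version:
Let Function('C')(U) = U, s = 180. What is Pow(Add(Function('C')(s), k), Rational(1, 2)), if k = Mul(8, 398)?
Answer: 58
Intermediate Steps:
k = 3184
Pow(Add(Function('C')(s), k), Rational(1, 2)) = Pow(Add(180, 3184), Rational(1, 2)) = Pow(3364, Rational(1, 2)) = 58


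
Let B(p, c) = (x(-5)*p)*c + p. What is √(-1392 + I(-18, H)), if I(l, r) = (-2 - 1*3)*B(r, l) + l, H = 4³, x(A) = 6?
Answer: 7*√670 ≈ 181.19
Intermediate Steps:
H = 64
B(p, c) = p + 6*c*p (B(p, c) = (6*p)*c + p = 6*c*p + p = p + 6*c*p)
I(l, r) = l - 5*r*(1 + 6*l) (I(l, r) = (-2 - 1*3)*(r*(1 + 6*l)) + l = (-2 - 3)*(r*(1 + 6*l)) + l = -5*r*(1 + 6*l) + l = l - 5*r*(1 + 6*l))
√(-1392 + I(-18, H)) = √(-1392 + (-18 - 5*64*(1 + 6*(-18)))) = √(-1392 + (-18 - 5*64*(1 - 108))) = √(-1392 + (-18 - 5*64*(-107))) = √(-1392 + (-18 + 34240)) = √(-1392 + 34222) = √32830 = 7*√670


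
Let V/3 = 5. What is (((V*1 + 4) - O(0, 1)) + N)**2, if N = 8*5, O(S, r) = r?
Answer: 3364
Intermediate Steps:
V = 15 (V = 3*5 = 15)
N = 40
(((V*1 + 4) - O(0, 1)) + N)**2 = (((15*1 + 4) - 1*1) + 40)**2 = (((15 + 4) - 1) + 40)**2 = ((19 - 1) + 40)**2 = (18 + 40)**2 = 58**2 = 3364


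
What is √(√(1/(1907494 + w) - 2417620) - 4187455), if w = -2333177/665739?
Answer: √(-6752784911763262168163835483055 + 1269890814889*I*√3898708847826079979893487508049)/1269890814889 ≈ 0.37992 + 2046.3*I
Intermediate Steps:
w = -2333177/665739 (w = -2333177*1/665739 = -2333177/665739 ≈ -3.5046)
√(√(1/(1907494 + w) - 2417620) - 4187455) = √(√(1/(1907494 - 2333177/665739) - 2417620) - 4187455) = √(√(1/(1269890814889/665739) - 2417620) - 4187455) = √(√(665739/1269890814889 - 2417620) - 4187455) = √(√(-3070113431891278441/1269890814889) - 4187455) = √(I*√3898708847826079979893487508049/1269890814889 - 4187455) = √(-4187455 + I*√3898708847826079979893487508049/1269890814889)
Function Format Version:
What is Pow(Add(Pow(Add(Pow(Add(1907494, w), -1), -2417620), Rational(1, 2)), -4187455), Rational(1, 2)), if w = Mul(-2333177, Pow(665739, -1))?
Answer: Mul(Rational(1, 1269890814889), Pow(Add(-6752784911763262168163835483055, Mul(1269890814889, I, Pow(3898708847826079979893487508049, Rational(1, 2)))), Rational(1, 2))) ≈ Add(0.37992, Mul(2046.3, I))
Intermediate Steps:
w = Rational(-2333177, 665739) (w = Mul(-2333177, Rational(1, 665739)) = Rational(-2333177, 665739) ≈ -3.5046)
Pow(Add(Pow(Add(Pow(Add(1907494, w), -1), -2417620), Rational(1, 2)), -4187455), Rational(1, 2)) = Pow(Add(Pow(Add(Pow(Add(1907494, Rational(-2333177, 665739)), -1), -2417620), Rational(1, 2)), -4187455), Rational(1, 2)) = Pow(Add(Pow(Add(Pow(Rational(1269890814889, 665739), -1), -2417620), Rational(1, 2)), -4187455), Rational(1, 2)) = Pow(Add(Pow(Add(Rational(665739, 1269890814889), -2417620), Rational(1, 2)), -4187455), Rational(1, 2)) = Pow(Add(Pow(Rational(-3070113431891278441, 1269890814889), Rational(1, 2)), -4187455), Rational(1, 2)) = Pow(Add(Mul(Rational(1, 1269890814889), I, Pow(3898708847826079979893487508049, Rational(1, 2))), -4187455), Rational(1, 2)) = Pow(Add(-4187455, Mul(Rational(1, 1269890814889), I, Pow(3898708847826079979893487508049, Rational(1, 2)))), Rational(1, 2))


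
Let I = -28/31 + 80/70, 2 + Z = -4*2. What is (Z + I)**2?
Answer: 4485924/47089 ≈ 95.265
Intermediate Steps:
Z = -10 (Z = -2 - 4*2 = -2 - 8 = -10)
I = 52/217 (I = -28*1/31 + 80*(1/70) = -28/31 + 8/7 = 52/217 ≈ 0.23963)
(Z + I)**2 = (-10 + 52/217)**2 = (-2118/217)**2 = 4485924/47089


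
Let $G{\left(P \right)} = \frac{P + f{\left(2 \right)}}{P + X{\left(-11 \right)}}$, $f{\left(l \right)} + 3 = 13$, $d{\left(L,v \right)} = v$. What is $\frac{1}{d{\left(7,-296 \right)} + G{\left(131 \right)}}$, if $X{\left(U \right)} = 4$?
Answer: $- \frac{45}{13273} \approx -0.0033903$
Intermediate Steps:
$f{\left(l \right)} = 10$ ($f{\left(l \right)} = -3 + 13 = 10$)
$G{\left(P \right)} = \frac{10 + P}{4 + P}$ ($G{\left(P \right)} = \frac{P + 10}{P + 4} = \frac{10 + P}{4 + P}$)
$\frac{1}{d{\left(7,-296 \right)} + G{\left(131 \right)}} = \frac{1}{-296 + \frac{10 + 131}{4 + 131}} = \frac{1}{-296 + \frac{1}{135} \cdot 141} = \frac{1}{-296 + \frac{47}{45}} = \frac{1}{- \frac{13273}{45}} = - \frac{45}{13273}$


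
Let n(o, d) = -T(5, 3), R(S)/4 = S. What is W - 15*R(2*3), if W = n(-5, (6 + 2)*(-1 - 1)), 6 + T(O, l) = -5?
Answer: -349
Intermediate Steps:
T(O, l) = -11 (T(O, l) = -6 - 5 = -11)
R(S) = 4*S
n(o, d) = 11 (n(o, d) = -1*(-11) = 11)
W = 11
W - 15*R(2*3) = 11 - 60*2*3 = 11 - 60*6 = 11 - 15*24 = 11 - 360 = -349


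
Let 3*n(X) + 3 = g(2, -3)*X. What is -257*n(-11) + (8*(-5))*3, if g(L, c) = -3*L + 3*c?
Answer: -13998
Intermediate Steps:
n(X) = -1 - 5*X (n(X) = -1 + ((-3*2 + 3*(-3))*X)/3 = -1 + ((-6 - 9)*X)/3 = -1 + (-15*X)/3 = -1 - 5*X)
-257*n(-11) + (8*(-5))*3 = -257*(-1 - 5*(-11)) + (8*(-5))*3 = -257*(-1 + 55) - 40*3 = -257*54 - 120 = -13878 - 120 = -13998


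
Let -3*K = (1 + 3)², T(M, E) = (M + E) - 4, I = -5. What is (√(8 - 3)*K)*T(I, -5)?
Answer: 224*√5/3 ≈ 166.96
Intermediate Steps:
T(M, E) = -4 + E + M (T(M, E) = (E + M) - 4 = -4 + E + M)
K = -16/3 (K = -(1 + 3)²/3 = -⅓*4² = -⅓*16 = -16/3 ≈ -5.3333)
(√(8 - 3)*K)*T(I, -5) = (√(8 - 3)*(-16/3))*(-4 - 5 - 5) = (√5*(-16/3))*(-14) = -16*√5/3*(-14) = 224*√5/3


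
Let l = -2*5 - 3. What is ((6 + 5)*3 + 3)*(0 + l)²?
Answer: 6084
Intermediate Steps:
l = -13 (l = -10 - 3 = -13)
((6 + 5)*3 + 3)*(0 + l)² = ((6 + 5)*3 + 3)*(0 - 13)² = (11*3 + 3)*(-13)² = (33 + 3)*169 = 36*169 = 6084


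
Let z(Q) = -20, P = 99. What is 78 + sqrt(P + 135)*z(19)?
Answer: 78 - 60*sqrt(26) ≈ -227.94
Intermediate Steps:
78 + sqrt(P + 135)*z(19) = 78 + sqrt(99 + 135)*(-20) = 78 + sqrt(234)*(-20) = 78 + (3*sqrt(26))*(-20) = 78 - 60*sqrt(26)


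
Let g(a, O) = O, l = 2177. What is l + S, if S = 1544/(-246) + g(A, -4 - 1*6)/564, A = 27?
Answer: 25097701/11562 ≈ 2170.7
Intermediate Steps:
S = -72773/11562 (S = 1544/(-246) + (-4 - 1*6)/564 = 1544*(-1/246) + (-4 - 6)*(1/564) = -772/123 - 10*1/564 = -772/123 - 5/282 = -72773/11562 ≈ -6.2942)
l + S = 2177 - 72773/11562 = 25097701/11562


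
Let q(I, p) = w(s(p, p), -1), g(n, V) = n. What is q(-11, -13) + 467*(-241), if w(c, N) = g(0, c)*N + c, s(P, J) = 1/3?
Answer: -337640/3 ≈ -1.1255e+5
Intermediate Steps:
s(P, J) = ⅓
w(c, N) = c (w(c, N) = 0*N + c = 0 + c = c)
q(I, p) = ⅓
q(-11, -13) + 467*(-241) = ⅓ + 467*(-241) = ⅓ - 112547 = -337640/3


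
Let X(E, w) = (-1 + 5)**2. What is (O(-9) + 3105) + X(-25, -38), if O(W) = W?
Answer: 3112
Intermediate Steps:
X(E, w) = 16 (X(E, w) = 4**2 = 16)
(O(-9) + 3105) + X(-25, -38) = (-9 + 3105) + 16 = 3096 + 16 = 3112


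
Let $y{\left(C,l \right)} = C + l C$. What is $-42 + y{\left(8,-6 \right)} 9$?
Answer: $-402$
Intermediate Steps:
$y{\left(C,l \right)} = C + C l$
$-42 + y{\left(8,-6 \right)} 9 = -42 + 8 \left(1 - 6\right) 9 = -42 + 8 \left(-5\right) 9 = -42 - 360 = -402$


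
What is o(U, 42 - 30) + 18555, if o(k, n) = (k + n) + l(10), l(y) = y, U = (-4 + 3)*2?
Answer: 18575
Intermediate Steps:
U = -2 (U = -1*2 = -2)
o(k, n) = 10 + k + n (o(k, n) = (k + n) + 10 = 10 + k + n)
o(U, 42 - 30) + 18555 = (10 - 2 + (42 - 30)) + 18555 = (10 - 2 + 12) + 18555 = 20 + 18555 = 18575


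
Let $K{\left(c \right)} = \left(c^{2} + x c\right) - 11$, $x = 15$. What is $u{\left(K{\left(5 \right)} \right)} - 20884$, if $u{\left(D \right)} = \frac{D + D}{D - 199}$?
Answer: $- \frac{1148709}{55} \approx -20886.0$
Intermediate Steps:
$K{\left(c \right)} = -11 + c^{2} + 15 c$ ($K{\left(c \right)} = \left(c^{2} + 15 c\right) - 11 = -11 + c^{2} + 15 c$)
$u{\left(D \right)} = \frac{2 D}{-199 + D}$
$u{\left(K{\left(5 \right)} \right)} - 20884 = \frac{2 \left(-11 + 5^{2} + 15 \cdot 5\right)}{-199 + \left(-11 + 5^{2} + 15 \cdot 5\right)} - 20884 = \frac{2 \left(-11 + 25 + 75\right)}{-199 + \left(-11 + 25 + 75\right)} - 20884 = 2 \cdot 89 \frac{1}{-199 + 89} - 20884 = 2 \cdot 89 \frac{1}{-110} - 20884 = 2 \cdot 89 \left(- \frac{1}{110}\right) - 20884 = - \frac{89}{55} - 20884 = - \frac{1148709}{55}$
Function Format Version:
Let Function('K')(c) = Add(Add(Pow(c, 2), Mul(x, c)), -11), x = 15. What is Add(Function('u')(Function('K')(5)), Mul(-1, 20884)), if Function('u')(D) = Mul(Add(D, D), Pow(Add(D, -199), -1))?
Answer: Rational(-1148709, 55) ≈ -20886.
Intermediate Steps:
Function('K')(c) = Add(-11, Pow(c, 2), Mul(15, c)) (Function('K')(c) = Add(Add(Pow(c, 2), Mul(15, c)), -11) = Add(-11, Pow(c, 2), Mul(15, c)))
Function('u')(D) = Mul(2, D, Pow(Add(-199, D), -1)) (Function('u')(D) = Mul(Mul(2, D), Pow(Add(-199, D), -1)) = Mul(2, D, Pow(Add(-199, D), -1)))
Add(Function('u')(Function('K')(5)), Mul(-1, 20884)) = Add(Mul(2, Add(-11, Pow(5, 2), Mul(15, 5)), Pow(Add(-199, Add(-11, Pow(5, 2), Mul(15, 5))), -1)), Mul(-1, 20884)) = Add(Mul(2, Add(-11, 25, 75), Pow(Add(-199, Add(-11, 25, 75)), -1)), -20884) = Add(Mul(2, 89, Pow(Add(-199, 89), -1)), -20884) = Add(Mul(2, 89, Pow(-110, -1)), -20884) = Add(Mul(2, 89, Rational(-1, 110)), -20884) = Add(Rational(-89, 55), -20884) = Rational(-1148709, 55)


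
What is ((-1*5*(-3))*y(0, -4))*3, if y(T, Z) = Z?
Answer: -180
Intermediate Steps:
((-1*5*(-3))*y(0, -4))*3 = ((-1*5*(-3))*(-4))*3 = (-5*(-3)*(-4))*3 = (15*(-4))*3 = -60*3 = -180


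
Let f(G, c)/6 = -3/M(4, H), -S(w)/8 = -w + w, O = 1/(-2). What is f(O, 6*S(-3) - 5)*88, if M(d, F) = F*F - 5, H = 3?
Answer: -396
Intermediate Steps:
O = -1/2 (O = 1*(-1/2) = -1/2 ≈ -0.50000)
S(w) = 0 (S(w) = -8*(-w + w) = -8*0 = 0)
M(d, F) = -5 + F**2 (M(d, F) = F**2 - 5 = -5 + F**2)
f(G, c) = -9/2 (f(G, c) = 6*(-3/(-5 + 3**2)) = 6*(-3/(-5 + 9)) = 6*(-3/4) = -9/2)
f(O, 6*S(-3) - 5)*88 = -9/2*88 = -396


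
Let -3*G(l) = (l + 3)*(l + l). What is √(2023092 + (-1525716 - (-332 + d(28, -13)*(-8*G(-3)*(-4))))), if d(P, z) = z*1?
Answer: 2*√124427 ≈ 705.48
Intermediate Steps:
d(P, z) = z
G(l) = -2*l*(3 + l)/3 (G(l) = -(l + 3)*(l + l)/3 = -(3 + l)*2*l/3 = -2*l*(3 + l)/3)
√(2023092 + (-1525716 - (-332 + d(28, -13)*(-8*G(-3)*(-4))))) = √(2023092 + (-1525716 - (-332 - 13*(-(-16)*(-3)*(3 - 3)/3)*(-4)))) = √(2023092 + (-1525716 - (-332 - 13*(-(-16)*(-3)*0/3)*(-4)))) = √(2023092 + (-1525716 - (-332 - 13*(-8*0)*(-4)))) = √(2023092 + (-1525716 - (-332 - 0*(-4)))) = √(2023092 + (-1525716 - (-332 - 13*0))) = √(2023092 + (-1525716 - (-332 + 0))) = √(2023092 + (-1525716 - 1*(-332))) = √(2023092 + (-1525716 + 332)) = √(2023092 - 1525384) = √497708 = 2*√124427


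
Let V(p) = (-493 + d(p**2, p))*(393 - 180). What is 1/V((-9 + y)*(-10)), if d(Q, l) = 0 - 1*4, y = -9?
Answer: -1/105861 ≈ -9.4463e-6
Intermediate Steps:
d(Q, l) = -4 (d(Q, l) = 0 - 4 = -4)
V(p) = -105861 (V(p) = (-493 - 4)*(393 - 180) = -497*213 = -105861)
1/V((-9 + y)*(-10)) = 1/(-105861) = -1/105861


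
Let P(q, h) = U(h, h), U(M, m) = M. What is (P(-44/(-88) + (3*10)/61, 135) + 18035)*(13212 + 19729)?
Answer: 598537970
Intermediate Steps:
P(q, h) = h
(P(-44/(-88) + (3*10)/61, 135) + 18035)*(13212 + 19729) = (135 + 18035)*(13212 + 19729) = 18170*32941 = 598537970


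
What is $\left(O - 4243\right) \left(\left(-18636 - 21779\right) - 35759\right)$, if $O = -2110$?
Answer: $483933422$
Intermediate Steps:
$\left(O - 4243\right) \left(\left(-18636 - 21779\right) - 35759\right) = \left(-2110 - 4243\right) \left(\left(-18636 - 21779\right) - 35759\right) = - 6353 \left(\left(-18636 - 21779\right) - 35759\right) = - 6353 \left(-40415 - 35759\right) = \left(-6353\right) \left(-76174\right) = 483933422$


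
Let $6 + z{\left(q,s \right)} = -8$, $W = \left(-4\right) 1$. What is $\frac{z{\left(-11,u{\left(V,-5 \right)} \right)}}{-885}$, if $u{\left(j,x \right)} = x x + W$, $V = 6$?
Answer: $\frac{14}{885} \approx 0.015819$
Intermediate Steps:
$W = -4$
$u{\left(j,x \right)} = -4 + x^{2}$ ($u{\left(j,x \right)} = x x - 4 = x^{2} - 4 = -4 + x^{2}$)
$z{\left(q,s \right)} = -14$ ($z{\left(q,s \right)} = -6 - 8 = -14$)
$\frac{z{\left(-11,u{\left(V,-5 \right)} \right)}}{-885} = - \frac{14}{-885} = \left(-14\right) \left(- \frac{1}{885}\right) = \frac{14}{885}$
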